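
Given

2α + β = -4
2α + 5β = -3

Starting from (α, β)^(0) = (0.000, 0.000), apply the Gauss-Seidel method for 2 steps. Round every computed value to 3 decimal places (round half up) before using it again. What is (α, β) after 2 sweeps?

(-2.100, 0.240)

Iteration 1:
  α = (-4 - (1)·0.000) / (2) = -2.000
  β = (-3 - (2)·-2.000) / (5) = 0.200
Iteration 2:
  α = (-4 - (1)·0.200) / (2) = -2.100
  β = (-3 - (2)·-2.100) / (5) = 0.240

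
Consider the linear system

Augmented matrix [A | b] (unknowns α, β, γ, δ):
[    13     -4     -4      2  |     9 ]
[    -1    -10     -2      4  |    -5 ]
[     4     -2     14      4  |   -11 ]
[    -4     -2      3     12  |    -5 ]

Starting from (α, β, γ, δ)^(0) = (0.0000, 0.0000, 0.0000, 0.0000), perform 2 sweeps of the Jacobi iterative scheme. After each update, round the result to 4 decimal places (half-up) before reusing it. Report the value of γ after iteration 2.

Iteration 1:
  α = (9 - (-4)·0.0000 - (-4)·0.0000 - (2)·0.0000) / (13) = 0.6923
  β = (-5 - (-1)·0.0000 - (-2)·0.0000 - (4)·0.0000) / (-10) = 0.5000
  γ = (-11 - (4)·0.0000 - (-2)·0.0000 - (4)·0.0000) / (14) = -0.7857
  δ = (-5 - (-4)·0.0000 - (-2)·0.0000 - (3)·0.0000) / (12) = -0.4167
Iteration 2:
  α = (9 - (-4)·0.5000 - (-4)·-0.7857 - (2)·-0.4167) / (13) = 0.6685
  β = (-5 - (-1)·0.6923 - (-2)·-0.7857 - (4)·-0.4167) / (-10) = 0.4212
  γ = (-11 - (4)·0.6923 - (-2)·0.5000 - (4)·-0.4167) / (14) = -0.7930
  δ = (-5 - (-4)·0.6923 - (-2)·0.5000 - (3)·-0.7857) / (12) = 0.0939

-0.7930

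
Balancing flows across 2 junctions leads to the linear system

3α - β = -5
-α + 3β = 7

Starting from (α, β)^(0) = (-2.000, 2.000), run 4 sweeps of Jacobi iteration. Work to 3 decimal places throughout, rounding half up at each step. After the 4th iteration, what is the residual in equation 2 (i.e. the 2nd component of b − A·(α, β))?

-0.012

Iteration 1:
  α = (-5 - (-1)·2.000) / (3) = -1.000
  β = (7 - (-1)·-2.000) / (3) = 1.667
Iteration 2:
  α = (-5 - (-1)·1.667) / (3) = -1.111
  β = (7 - (-1)·-1.000) / (3) = 2.000
Iteration 3:
  α = (-5 - (-1)·2.000) / (3) = -1.000
  β = (7 - (-1)·-1.111) / (3) = 1.963
Iteration 4:
  α = (-5 - (-1)·1.963) / (3) = -1.012
  β = (7 - (-1)·-1.000) / (3) = 2.000
Residual b − A·x = (0.036, -0.012)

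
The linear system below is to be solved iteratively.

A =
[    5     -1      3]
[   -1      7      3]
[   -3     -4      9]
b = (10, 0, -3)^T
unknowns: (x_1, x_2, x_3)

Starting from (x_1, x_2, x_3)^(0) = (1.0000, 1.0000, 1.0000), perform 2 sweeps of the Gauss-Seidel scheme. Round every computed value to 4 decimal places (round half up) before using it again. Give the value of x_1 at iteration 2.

1.8933

Iteration 1:
  x_1 = (10 - (-1)·1.0000 - (3)·1.0000) / (5) = 1.6000
  x_2 = (0 - (-1)·1.6000 - (3)·1.0000) / (7) = -0.2000
  x_3 = (-3 - (-3)·1.6000 - (-4)·-0.2000) / (9) = 0.1111
Iteration 2:
  x_1 = (10 - (-1)·-0.2000 - (3)·0.1111) / (5) = 1.8933
  x_2 = (0 - (-1)·1.8933 - (3)·0.1111) / (7) = 0.2229
  x_3 = (-3 - (-3)·1.8933 - (-4)·0.2229) / (9) = 0.3968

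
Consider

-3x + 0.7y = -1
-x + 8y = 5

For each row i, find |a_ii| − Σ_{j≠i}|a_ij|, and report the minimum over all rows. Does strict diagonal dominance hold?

row 1: |-3| − (0.7) = 2.3
row 2: |8| − (1) = 7
minimum over rows = 2.3 → strictly diagonally dominant (convergence guaranteed)

2.3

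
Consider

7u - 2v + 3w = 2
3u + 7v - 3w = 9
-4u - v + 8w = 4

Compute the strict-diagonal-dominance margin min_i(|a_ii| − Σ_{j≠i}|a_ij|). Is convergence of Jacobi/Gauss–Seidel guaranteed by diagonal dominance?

1

row 1: |7| − (2+3) = 2
row 2: |7| − (3+3) = 1
row 3: |8| − (4+1) = 3
minimum over rows = 1 → strictly diagonally dominant (convergence guaranteed)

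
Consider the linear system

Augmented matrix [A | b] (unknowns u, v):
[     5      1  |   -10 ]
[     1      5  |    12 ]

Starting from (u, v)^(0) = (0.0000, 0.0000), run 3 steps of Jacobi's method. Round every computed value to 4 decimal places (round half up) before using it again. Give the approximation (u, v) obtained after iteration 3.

(-2.5600, 2.8960)

Iteration 1:
  u = (-10 - (1)·0.0000) / (5) = -2.0000
  v = (12 - (1)·0.0000) / (5) = 2.4000
Iteration 2:
  u = (-10 - (1)·2.4000) / (5) = -2.4800
  v = (12 - (1)·-2.0000) / (5) = 2.8000
Iteration 3:
  u = (-10 - (1)·2.8000) / (5) = -2.5600
  v = (12 - (1)·-2.4800) / (5) = 2.8960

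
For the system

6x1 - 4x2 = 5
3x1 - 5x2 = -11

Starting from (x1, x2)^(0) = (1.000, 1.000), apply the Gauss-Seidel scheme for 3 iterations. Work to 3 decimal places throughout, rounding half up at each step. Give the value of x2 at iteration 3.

4.276

Iteration 1:
  x1 = (5 - (-4)·1.000) / (6) = 1.500
  x2 = (-11 - (3)·1.500) / (-5) = 3.100
Iteration 2:
  x1 = (5 - (-4)·3.100) / (6) = 2.900
  x2 = (-11 - (3)·2.900) / (-5) = 3.940
Iteration 3:
  x1 = (5 - (-4)·3.940) / (6) = 3.460
  x2 = (-11 - (3)·3.460) / (-5) = 4.276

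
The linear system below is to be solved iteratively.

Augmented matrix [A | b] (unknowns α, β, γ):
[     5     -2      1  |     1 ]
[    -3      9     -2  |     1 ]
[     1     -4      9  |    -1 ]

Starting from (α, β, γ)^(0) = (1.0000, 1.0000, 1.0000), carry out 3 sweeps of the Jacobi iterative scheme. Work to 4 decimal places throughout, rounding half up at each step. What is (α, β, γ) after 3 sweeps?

Iteration 1:
  α = (1 - (-2)·1.0000 - (1)·1.0000) / (5) = 0.4000
  β = (1 - (-3)·1.0000 - (-2)·1.0000) / (9) = 0.6667
  γ = (-1 - (1)·1.0000 - (-4)·1.0000) / (9) = 0.2222
Iteration 2:
  α = (1 - (-2)·0.6667 - (1)·0.2222) / (5) = 0.4222
  β = (1 - (-3)·0.4000 - (-2)·0.2222) / (9) = 0.2938
  γ = (-1 - (1)·0.4000 - (-4)·0.6667) / (9) = 0.1408
Iteration 3:
  α = (1 - (-2)·0.2938 - (1)·0.1408) / (5) = 0.2894
  β = (1 - (-3)·0.4222 - (-2)·0.1408) / (9) = 0.2831
  γ = (-1 - (1)·0.4222 - (-4)·0.2938) / (9) = -0.0274

(0.2894, 0.2831, -0.0274)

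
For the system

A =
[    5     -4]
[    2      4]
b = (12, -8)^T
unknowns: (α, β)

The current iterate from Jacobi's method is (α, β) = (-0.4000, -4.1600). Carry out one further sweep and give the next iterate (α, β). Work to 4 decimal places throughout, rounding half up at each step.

(-0.9280, -1.8000)

One sweep:
  α = (12 - (-4)·-4.1600) / (5) = -0.9280
  β = (-8 - (2)·-0.4000) / (4) = -1.8000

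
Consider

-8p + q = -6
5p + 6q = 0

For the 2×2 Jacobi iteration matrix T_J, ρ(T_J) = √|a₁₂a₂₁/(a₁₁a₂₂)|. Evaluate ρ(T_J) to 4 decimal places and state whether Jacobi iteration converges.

0.3227

a₁₂a₂₁/(a₁₁a₂₂) = (1)·(5) / ((-8)·(6)) = -0.104167
ρ = √|-0.104167| = √0.104167 = 0.3227
ρ < 1, so Jacobi converges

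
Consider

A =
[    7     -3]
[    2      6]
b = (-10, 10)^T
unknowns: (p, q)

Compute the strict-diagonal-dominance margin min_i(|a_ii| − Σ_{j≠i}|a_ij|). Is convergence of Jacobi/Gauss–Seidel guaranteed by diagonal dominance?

row 1: |7| − (3) = 4
row 2: |6| − (2) = 4
minimum over rows = 4 → strictly diagonally dominant (convergence guaranteed)

4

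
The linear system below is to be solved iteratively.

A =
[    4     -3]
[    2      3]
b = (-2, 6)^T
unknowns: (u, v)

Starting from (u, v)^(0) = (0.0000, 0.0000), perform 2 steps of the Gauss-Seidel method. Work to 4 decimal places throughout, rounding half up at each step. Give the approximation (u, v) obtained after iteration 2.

(1.2500, 1.1667)

Iteration 1:
  u = (-2 - (-3)·0.0000) / (4) = -0.5000
  v = (6 - (2)·-0.5000) / (3) = 2.3333
Iteration 2:
  u = (-2 - (-3)·2.3333) / (4) = 1.2500
  v = (6 - (2)·1.2500) / (3) = 1.1667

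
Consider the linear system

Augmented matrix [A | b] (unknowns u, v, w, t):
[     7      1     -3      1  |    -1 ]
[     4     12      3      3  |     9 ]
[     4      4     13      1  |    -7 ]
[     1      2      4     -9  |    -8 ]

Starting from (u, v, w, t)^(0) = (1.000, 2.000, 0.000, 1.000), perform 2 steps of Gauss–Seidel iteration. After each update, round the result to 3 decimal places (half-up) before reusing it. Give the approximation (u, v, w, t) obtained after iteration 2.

Iteration 1:
  u = (-1 - (1)·2.000 - (-3)·0.000 - (1)·1.000) / (7) = -0.571
  v = (9 - (4)·-0.571 - (3)·0.000 - (3)·1.000) / (12) = 0.690
  w = (-7 - (4)·-0.571 - (4)·0.690 - (1)·1.000) / (13) = -0.652
  t = (-8 - (1)·-0.571 - (2)·0.690 - (4)·-0.652) / (-9) = 0.689
Iteration 2:
  u = (-1 - (1)·0.690 - (-3)·-0.652 - (1)·0.689) / (7) = -0.619
  v = (9 - (4)·-0.619 - (3)·-0.652 - (3)·0.689) / (12) = 0.947
  w = (-7 - (4)·-0.619 - (4)·0.947 - (1)·0.689) / (13) = -0.692
  t = (-8 - (1)·-0.619 - (2)·0.947 - (4)·-0.692) / (-9) = 0.723

(-0.619, 0.947, -0.692, 0.723)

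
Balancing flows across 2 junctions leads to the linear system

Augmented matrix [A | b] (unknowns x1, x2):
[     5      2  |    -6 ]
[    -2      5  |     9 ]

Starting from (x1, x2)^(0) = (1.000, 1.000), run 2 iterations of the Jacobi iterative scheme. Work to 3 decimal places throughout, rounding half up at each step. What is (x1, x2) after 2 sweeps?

(-2.080, 1.160)

Iteration 1:
  x1 = (-6 - (2)·1.000) / (5) = -1.600
  x2 = (9 - (-2)·1.000) / (5) = 2.200
Iteration 2:
  x1 = (-6 - (2)·2.200) / (5) = -2.080
  x2 = (9 - (-2)·-1.600) / (5) = 1.160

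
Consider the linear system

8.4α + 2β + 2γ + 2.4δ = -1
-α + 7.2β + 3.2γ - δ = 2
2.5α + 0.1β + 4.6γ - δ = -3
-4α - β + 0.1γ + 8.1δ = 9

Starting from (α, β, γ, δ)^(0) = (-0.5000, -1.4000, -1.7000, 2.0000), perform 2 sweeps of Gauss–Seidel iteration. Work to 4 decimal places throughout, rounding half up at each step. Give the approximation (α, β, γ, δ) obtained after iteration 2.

Iteration 1:
  α = (-1 - (2)·-1.4000 - (2)·-1.7000 - (2.4)·2.0000) / (8.4) = 0.0476
  β = (2 - (-1)·0.0476 - (3.2)·-1.7000 - (-1)·2.0000) / (7.2) = 1.3177
  γ = (-3 - (2.5)·0.0476 - (0.1)·1.3177 - (-1)·2.0000) / (4.6) = -0.2719
  δ = (9 - (-4)·0.0476 - (-1)·1.3177 - (0.1)·-0.2719) / (8.1) = 1.3007
Iteration 2:
  α = (-1 - (2)·1.3177 - (2)·-0.2719 - (2.4)·1.3007) / (8.4) = -0.7397
  β = (2 - (-1)·-0.7397 - (3.2)·-0.2719 - (-1)·1.3007) / (7.2) = 0.4765
  γ = (-3 - (2.5)·-0.7397 - (0.1)·0.4765 - (-1)·1.3007) / (4.6) = 0.0222
  δ = (9 - (-4)·-0.7397 - (-1)·0.4765 - (0.1)·0.0222) / (8.1) = 0.8044

(-0.7397, 0.4765, 0.0222, 0.8044)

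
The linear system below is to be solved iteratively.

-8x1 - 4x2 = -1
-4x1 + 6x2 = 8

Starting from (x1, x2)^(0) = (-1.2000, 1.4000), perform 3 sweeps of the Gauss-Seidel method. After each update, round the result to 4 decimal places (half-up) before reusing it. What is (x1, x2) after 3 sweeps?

(-0.4250, 1.0500)

Iteration 1:
  x1 = (-1 - (-4)·1.4000) / (-8) = -0.5750
  x2 = (8 - (-4)·-0.5750) / (6) = 0.9500
Iteration 2:
  x1 = (-1 - (-4)·0.9500) / (-8) = -0.3500
  x2 = (8 - (-4)·-0.3500) / (6) = 1.1000
Iteration 3:
  x1 = (-1 - (-4)·1.1000) / (-8) = -0.4250
  x2 = (8 - (-4)·-0.4250) / (6) = 1.0500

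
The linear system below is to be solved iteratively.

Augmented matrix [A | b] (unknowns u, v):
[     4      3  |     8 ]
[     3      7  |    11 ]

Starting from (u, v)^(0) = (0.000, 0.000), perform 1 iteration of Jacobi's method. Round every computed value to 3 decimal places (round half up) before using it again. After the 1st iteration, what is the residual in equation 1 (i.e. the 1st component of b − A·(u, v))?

Iteration 1:
  u = (8 - (3)·0.000) / (4) = 2.000
  v = (11 - (3)·0.000) / (7) = 1.571
Residual b − A·x = (-4.713, -5.997)

-4.713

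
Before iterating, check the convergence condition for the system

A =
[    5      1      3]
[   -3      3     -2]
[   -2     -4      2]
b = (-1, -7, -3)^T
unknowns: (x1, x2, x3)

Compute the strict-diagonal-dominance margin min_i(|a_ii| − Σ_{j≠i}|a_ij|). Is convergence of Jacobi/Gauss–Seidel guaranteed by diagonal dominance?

row 1: |5| − (1+3) = 1
row 2: |3| − (3+2) = -2
row 3: |2| − (2+4) = -4
minimum over rows = -4 → not strictly diagonally dominant

-4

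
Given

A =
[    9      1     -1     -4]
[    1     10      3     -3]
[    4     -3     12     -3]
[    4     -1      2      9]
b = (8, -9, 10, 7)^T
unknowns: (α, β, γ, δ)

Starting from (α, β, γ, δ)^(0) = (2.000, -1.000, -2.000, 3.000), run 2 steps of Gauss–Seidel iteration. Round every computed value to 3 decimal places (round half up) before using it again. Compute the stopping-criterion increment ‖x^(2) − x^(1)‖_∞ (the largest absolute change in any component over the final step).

1.763

Iteration 1:
  α = (8 - (1)·-1.000 - (-1)·-2.000 - (-4)·3.000) / (9) = 2.111
  β = (-9 - (1)·2.111 - (3)·-2.000 - (-3)·3.000) / (10) = 0.389
  γ = (10 - (4)·2.111 - (-3)·0.389 - (-3)·3.000) / (12) = 0.977
  δ = (7 - (4)·2.111 - (-1)·0.389 - (2)·0.977) / (9) = -0.334
Iteration 2:
  α = (8 - (1)·0.389 - (-1)·0.977 - (-4)·-0.334) / (9) = 0.806
  β = (-9 - (1)·0.806 - (3)·0.977 - (-3)·-0.334) / (10) = -1.374
  γ = (10 - (4)·0.806 - (-3)·-1.374 - (-3)·-0.334) / (12) = 0.138
  δ = (7 - (4)·0.806 - (-1)·-1.374 - (2)·0.138) / (9) = 0.236
Change: (-1.305, -1.763, -0.839, 0.570) → max |·| = 1.763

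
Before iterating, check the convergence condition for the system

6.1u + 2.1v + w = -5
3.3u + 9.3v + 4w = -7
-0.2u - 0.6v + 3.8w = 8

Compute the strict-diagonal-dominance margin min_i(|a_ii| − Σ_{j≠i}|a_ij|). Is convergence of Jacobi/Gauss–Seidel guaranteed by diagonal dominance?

2

row 1: |6.1| − (2.1+1) = 3
row 2: |9.3| − (3.3+4) = 2
row 3: |3.8| − (0.2+0.6) = 3
minimum over rows = 2 → strictly diagonally dominant (convergence guaranteed)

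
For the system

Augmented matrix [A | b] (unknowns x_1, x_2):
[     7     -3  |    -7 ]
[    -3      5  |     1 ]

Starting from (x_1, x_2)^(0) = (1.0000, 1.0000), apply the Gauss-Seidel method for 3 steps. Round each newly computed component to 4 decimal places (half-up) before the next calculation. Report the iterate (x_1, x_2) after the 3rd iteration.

(-1.1872, -0.5123)

Iteration 1:
  x_1 = (-7 - (-3)·1.0000) / (7) = -0.5714
  x_2 = (1 - (-3)·-0.5714) / (5) = -0.1428
Iteration 2:
  x_1 = (-7 - (-3)·-0.1428) / (7) = -1.0612
  x_2 = (1 - (-3)·-1.0612) / (5) = -0.4367
Iteration 3:
  x_1 = (-7 - (-3)·-0.4367) / (7) = -1.1872
  x_2 = (1 - (-3)·-1.1872) / (5) = -0.5123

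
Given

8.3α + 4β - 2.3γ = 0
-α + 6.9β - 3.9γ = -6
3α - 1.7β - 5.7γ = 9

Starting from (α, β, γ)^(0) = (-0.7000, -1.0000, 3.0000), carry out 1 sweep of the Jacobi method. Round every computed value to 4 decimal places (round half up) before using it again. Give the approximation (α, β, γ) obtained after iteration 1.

Iteration 1:
  α = (0 - (4)·-1.0000 - (-2.3)·3.0000) / (8.3) = 1.3133
  β = (-6 - (-1)·-0.7000 - (-3.9)·3.0000) / (6.9) = 0.7246
  γ = (9 - (3)·-0.7000 - (-1.7)·-1.0000) / (-5.7) = -1.6491

(1.3133, 0.7246, -1.6491)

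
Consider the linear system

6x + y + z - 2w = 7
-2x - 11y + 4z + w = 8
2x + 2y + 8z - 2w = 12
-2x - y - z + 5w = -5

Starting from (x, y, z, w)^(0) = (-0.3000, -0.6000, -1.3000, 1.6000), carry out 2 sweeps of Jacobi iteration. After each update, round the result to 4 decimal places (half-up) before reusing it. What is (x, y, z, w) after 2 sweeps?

(0.4792, -0.4576, 0.8708, 0.0317)

Iteration 1:
  x = (7 - (1)·-0.6000 - (1)·-1.3000 - (-2)·1.6000) / (6) = 2.0167
  y = (8 - (-2)·-0.3000 - (4)·-1.3000 - (1)·1.6000) / (-11) = -1.0000
  z = (12 - (2)·-0.3000 - (2)·-0.6000 - (-2)·1.6000) / (8) = 2.1250
  w = (-5 - (-2)·-0.3000 - (-1)·-0.6000 - (-1)·-1.3000) / (5) = -1.5000
Iteration 2:
  x = (7 - (1)·-1.0000 - (1)·2.1250 - (-2)·-1.5000) / (6) = 0.4792
  y = (8 - (-2)·2.0167 - (4)·2.1250 - (1)·-1.5000) / (-11) = -0.4576
  z = (12 - (2)·2.0167 - (2)·-1.0000 - (-2)·-1.5000) / (8) = 0.8708
  w = (-5 - (-2)·2.0167 - (-1)·-1.0000 - (-1)·2.1250) / (5) = 0.0317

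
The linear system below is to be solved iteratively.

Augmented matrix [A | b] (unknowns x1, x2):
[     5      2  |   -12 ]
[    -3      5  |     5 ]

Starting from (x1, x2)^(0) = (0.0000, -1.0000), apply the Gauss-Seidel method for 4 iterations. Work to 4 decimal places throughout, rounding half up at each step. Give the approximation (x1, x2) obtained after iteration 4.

Iteration 1:
  x1 = (-12 - (2)·-1.0000) / (5) = -2.0000
  x2 = (5 - (-3)·-2.0000) / (5) = -0.2000
Iteration 2:
  x1 = (-12 - (2)·-0.2000) / (5) = -2.3200
  x2 = (5 - (-3)·-2.3200) / (5) = -0.3920
Iteration 3:
  x1 = (-12 - (2)·-0.3920) / (5) = -2.2432
  x2 = (5 - (-3)·-2.2432) / (5) = -0.3459
Iteration 4:
  x1 = (-12 - (2)·-0.3459) / (5) = -2.2616
  x2 = (5 - (-3)·-2.2616) / (5) = -0.3570

(-2.2616, -0.3570)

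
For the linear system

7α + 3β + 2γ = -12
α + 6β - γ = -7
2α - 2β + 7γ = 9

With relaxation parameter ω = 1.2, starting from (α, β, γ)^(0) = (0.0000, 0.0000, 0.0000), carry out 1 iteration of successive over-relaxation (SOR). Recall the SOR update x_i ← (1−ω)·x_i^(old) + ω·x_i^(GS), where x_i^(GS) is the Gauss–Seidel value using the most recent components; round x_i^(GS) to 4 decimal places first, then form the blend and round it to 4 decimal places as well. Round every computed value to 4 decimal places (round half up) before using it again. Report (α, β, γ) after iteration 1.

Iteration 1:
  α: GS value = (-12 - (3)·0.0000 - (2)·0.0000) / (7) = -1.7143;  α ← (1−ω)·0.0000 + ω·-1.7143 = -2.0572
  β: GS value = (-7 - (1)·-2.0572 - (-1)·0.0000) / (6) = -0.8238;  β ← (1−ω)·0.0000 + ω·-0.8238 = -0.9886
  γ: GS value = (9 - (2)·-2.0572 - (-2)·-0.9886) / (7) = 1.5910;  γ ← (1−ω)·0.0000 + ω·1.5910 = 1.9092

(-2.0572, -0.9886, 1.9092)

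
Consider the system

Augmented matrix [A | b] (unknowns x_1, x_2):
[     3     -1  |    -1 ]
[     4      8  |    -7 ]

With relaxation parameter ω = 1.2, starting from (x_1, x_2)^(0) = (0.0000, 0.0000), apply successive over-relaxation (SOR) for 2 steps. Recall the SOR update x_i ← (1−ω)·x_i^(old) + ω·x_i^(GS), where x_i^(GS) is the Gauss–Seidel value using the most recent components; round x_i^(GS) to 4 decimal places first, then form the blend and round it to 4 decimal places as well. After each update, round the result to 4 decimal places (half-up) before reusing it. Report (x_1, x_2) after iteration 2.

Iteration 1:
  x_1: GS value = (-1 - (-1)·0.0000) / (3) = -0.3333;  x_1 ← (1−ω)·0.0000 + ω·-0.3333 = -0.4000
  x_2: GS value = (-7 - (4)·-0.4000) / (8) = -0.6750;  x_2 ← (1−ω)·0.0000 + ω·-0.6750 = -0.8100
Iteration 2:
  x_1: GS value = (-1 - (-1)·-0.8100) / (3) = -0.6033;  x_1 ← (1−ω)·-0.4000 + ω·-0.6033 = -0.6440
  x_2: GS value = (-7 - (4)·-0.6440) / (8) = -0.5530;  x_2 ← (1−ω)·-0.8100 + ω·-0.5530 = -0.5016

(-0.6440, -0.5016)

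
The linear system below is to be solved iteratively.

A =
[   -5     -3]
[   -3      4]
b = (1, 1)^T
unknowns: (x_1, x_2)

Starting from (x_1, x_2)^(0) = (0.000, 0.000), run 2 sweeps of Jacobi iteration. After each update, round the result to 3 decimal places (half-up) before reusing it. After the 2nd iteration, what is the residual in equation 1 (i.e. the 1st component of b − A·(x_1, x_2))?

-0.450

Iteration 1:
  x_1 = (1 - (-3)·0.000) / (-5) = -0.200
  x_2 = (1 - (-3)·0.000) / (4) = 0.250
Iteration 2:
  x_1 = (1 - (-3)·0.250) / (-5) = -0.350
  x_2 = (1 - (-3)·-0.200) / (4) = 0.100
Residual b − A·x = (-0.450, -0.450)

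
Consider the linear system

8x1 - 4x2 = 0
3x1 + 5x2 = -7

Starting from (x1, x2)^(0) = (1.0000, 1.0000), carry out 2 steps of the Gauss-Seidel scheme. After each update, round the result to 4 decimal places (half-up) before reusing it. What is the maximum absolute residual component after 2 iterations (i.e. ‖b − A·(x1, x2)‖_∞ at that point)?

3.2400

Iteration 1:
  x1 = (0 - (-4)·1.0000) / (8) = 0.5000
  x2 = (-7 - (3)·0.5000) / (5) = -1.7000
Iteration 2:
  x1 = (0 - (-4)·-1.7000) / (8) = -0.8500
  x2 = (-7 - (3)·-0.8500) / (5) = -0.8900
Residual b − A·x = (3.2400, 0.0000); ∞-norm = 3.2400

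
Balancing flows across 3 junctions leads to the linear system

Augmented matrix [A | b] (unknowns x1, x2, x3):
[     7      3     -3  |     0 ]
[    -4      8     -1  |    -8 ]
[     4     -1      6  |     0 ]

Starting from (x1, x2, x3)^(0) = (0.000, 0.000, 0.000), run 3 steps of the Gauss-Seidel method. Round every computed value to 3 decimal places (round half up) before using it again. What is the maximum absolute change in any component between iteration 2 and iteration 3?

Iteration 1:
  x1 = (0 - (3)·0.000 - (-3)·0.000) / (7) = 0.000
  x2 = (-8 - (-4)·0.000 - (-1)·0.000) / (8) = -1.000
  x3 = (0 - (4)·0.000 - (-1)·-1.000) / (6) = -0.167
Iteration 2:
  x1 = (0 - (3)·-1.000 - (-3)·-0.167) / (7) = 0.357
  x2 = (-8 - (-4)·0.357 - (-1)·-0.167) / (8) = -0.842
  x3 = (0 - (4)·0.357 - (-1)·-0.842) / (6) = -0.378
Iteration 3:
  x1 = (0 - (3)·-0.842 - (-3)·-0.378) / (7) = 0.199
  x2 = (-8 - (-4)·0.199 - (-1)·-0.378) / (8) = -0.948
  x3 = (0 - (4)·0.199 - (-1)·-0.948) / (6) = -0.291
Change: (-0.158, -0.106, 0.087) → max |·| = 0.158

0.158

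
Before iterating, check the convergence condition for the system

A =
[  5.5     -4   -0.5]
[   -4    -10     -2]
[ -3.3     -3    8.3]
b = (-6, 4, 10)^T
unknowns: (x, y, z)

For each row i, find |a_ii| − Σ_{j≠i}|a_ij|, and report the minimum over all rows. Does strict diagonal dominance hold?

row 1: |5.5| − (4+0.5) = 1
row 2: |-10| − (4+2) = 4
row 3: |8.3| − (3.3+3) = 2
minimum over rows = 1 → strictly diagonally dominant (convergence guaranteed)

1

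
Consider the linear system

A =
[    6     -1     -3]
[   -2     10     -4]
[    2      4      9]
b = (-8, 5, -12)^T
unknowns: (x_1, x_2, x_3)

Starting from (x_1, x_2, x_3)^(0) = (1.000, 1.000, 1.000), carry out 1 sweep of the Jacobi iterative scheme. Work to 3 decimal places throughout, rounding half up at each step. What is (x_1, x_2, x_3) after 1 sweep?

Iteration 1:
  x_1 = (-8 - (-1)·1.000 - (-3)·1.000) / (6) = -0.667
  x_2 = (5 - (-2)·1.000 - (-4)·1.000) / (10) = 1.100
  x_3 = (-12 - (2)·1.000 - (4)·1.000) / (9) = -2.000

(-0.667, 1.100, -2.000)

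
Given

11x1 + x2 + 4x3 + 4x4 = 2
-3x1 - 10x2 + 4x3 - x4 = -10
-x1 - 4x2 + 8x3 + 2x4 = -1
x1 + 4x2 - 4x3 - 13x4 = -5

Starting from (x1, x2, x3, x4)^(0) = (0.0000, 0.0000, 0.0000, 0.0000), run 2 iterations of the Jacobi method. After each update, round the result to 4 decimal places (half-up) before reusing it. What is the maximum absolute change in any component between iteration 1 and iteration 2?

Iteration 1:
  x1 = (2 - (1)·0.0000 - (4)·0.0000 - (4)·0.0000) / (11) = 0.1818
  x2 = (-10 - (-3)·0.0000 - (4)·0.0000 - (-1)·0.0000) / (-10) = 1.0000
  x3 = (-1 - (-1)·0.0000 - (-4)·0.0000 - (2)·0.0000) / (8) = -0.1250
  x4 = (-5 - (1)·0.0000 - (4)·0.0000 - (-4)·0.0000) / (-13) = 0.3846
Iteration 2:
  x1 = (2 - (1)·1.0000 - (4)·-0.1250 - (4)·0.3846) / (11) = -0.0035
  x2 = (-10 - (-3)·0.1818 - (4)·-0.1250 - (-1)·0.3846) / (-10) = 0.8570
  x3 = (-1 - (-1)·0.1818 - (-4)·1.0000 - (2)·0.3846) / (8) = 0.3016
  x4 = (-5 - (1)·0.1818 - (4)·1.0000 - (-4)·-0.1250) / (-13) = 0.7448
Change: (-0.1853, -0.1430, 0.4266, 0.3602) → max |·| = 0.4266

0.4266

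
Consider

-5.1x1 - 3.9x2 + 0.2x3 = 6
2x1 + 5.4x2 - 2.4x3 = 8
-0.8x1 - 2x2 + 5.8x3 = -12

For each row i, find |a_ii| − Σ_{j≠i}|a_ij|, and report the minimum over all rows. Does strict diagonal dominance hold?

row 1: |-5.1| − (3.9+0.2) = 1
row 2: |5.4| − (2+2.4) = 1
row 3: |5.8| − (0.8+2) = 3
minimum over rows = 1 → strictly diagonally dominant (convergence guaranteed)

1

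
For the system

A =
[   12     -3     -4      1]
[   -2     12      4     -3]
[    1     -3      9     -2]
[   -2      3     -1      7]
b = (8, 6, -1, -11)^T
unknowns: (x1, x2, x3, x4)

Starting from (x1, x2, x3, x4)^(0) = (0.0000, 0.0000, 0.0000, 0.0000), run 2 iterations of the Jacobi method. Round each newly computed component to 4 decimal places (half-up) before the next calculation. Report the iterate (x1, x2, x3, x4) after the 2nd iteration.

(0.8856, 0.2553, -0.3677, -1.6111)

Iteration 1:
  x1 = (8 - (-3)·0.0000 - (-4)·0.0000 - (1)·0.0000) / (12) = 0.6667
  x2 = (6 - (-2)·0.0000 - (4)·0.0000 - (-3)·0.0000) / (12) = 0.5000
  x3 = (-1 - (1)·0.0000 - (-3)·0.0000 - (-2)·0.0000) / (9) = -0.1111
  x4 = (-11 - (-2)·0.0000 - (3)·0.0000 - (-1)·0.0000) / (7) = -1.5714
Iteration 2:
  x1 = (8 - (-3)·0.5000 - (-4)·-0.1111 - (1)·-1.5714) / (12) = 0.8856
  x2 = (6 - (-2)·0.6667 - (4)·-0.1111 - (-3)·-1.5714) / (12) = 0.2553
  x3 = (-1 - (1)·0.6667 - (-3)·0.5000 - (-2)·-1.5714) / (9) = -0.3677
  x4 = (-11 - (-2)·0.6667 - (3)·0.5000 - (-1)·-0.1111) / (7) = -1.6111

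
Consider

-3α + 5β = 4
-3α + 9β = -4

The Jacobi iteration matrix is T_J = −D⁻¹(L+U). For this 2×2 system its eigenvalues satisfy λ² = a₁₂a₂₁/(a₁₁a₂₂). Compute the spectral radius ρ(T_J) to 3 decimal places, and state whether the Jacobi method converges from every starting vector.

a₁₂a₂₁/(a₁₁a₂₂) = (5)·(-3) / ((-3)·(9)) = 0.555556
ρ = √|0.555556| = √0.555556 = 0.745
ρ < 1, so Jacobi converges

0.745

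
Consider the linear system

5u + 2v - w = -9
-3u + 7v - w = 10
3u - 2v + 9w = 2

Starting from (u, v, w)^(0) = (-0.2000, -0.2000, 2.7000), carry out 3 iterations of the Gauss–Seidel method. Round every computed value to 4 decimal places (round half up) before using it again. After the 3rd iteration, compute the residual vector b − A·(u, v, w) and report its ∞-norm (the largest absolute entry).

0.3742

Iteration 1:
  u = (-9 - (2)·-0.2000 - (-1)·2.7000) / (5) = -1.1800
  v = (10 - (-3)·-1.1800 - (-1)·2.7000) / (7) = 1.3086
  w = (2 - (3)·-1.1800 - (-2)·1.3086) / (9) = 0.9064
Iteration 2:
  u = (-9 - (2)·1.3086 - (-1)·0.9064) / (5) = -2.1422
  v = (10 - (-3)·-2.1422 - (-1)·0.9064) / (7) = 0.6400
  w = (2 - (3)·-2.1422 - (-2)·0.6400) / (9) = 1.0785
Iteration 3:
  u = (-9 - (2)·0.6400 - (-1)·1.0785) / (5) = -1.8403
  v = (10 - (-3)·-1.8403 - (-1)·1.0785) / (7) = 0.7939
  w = (2 - (3)·-1.8403 - (-2)·0.7939) / (9) = 1.0121
Residual b − A·x = (-0.3742, -0.0661, -0.0002); ∞-norm = 0.3742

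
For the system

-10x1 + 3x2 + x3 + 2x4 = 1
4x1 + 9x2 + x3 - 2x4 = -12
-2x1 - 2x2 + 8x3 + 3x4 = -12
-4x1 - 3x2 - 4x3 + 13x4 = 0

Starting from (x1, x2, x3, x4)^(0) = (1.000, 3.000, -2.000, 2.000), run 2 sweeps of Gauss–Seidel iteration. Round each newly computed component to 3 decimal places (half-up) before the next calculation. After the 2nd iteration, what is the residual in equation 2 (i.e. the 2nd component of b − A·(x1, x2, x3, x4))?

-1.225

Iteration 1:
  x1 = (1 - (3)·3.000 - (1)·-2.000 - (2)·2.000) / (-10) = 1.000
  x2 = (-12 - (4)·1.000 - (1)·-2.000 - (-2)·2.000) / (9) = -1.111
  x3 = (-12 - (-2)·1.000 - (-2)·-1.111 - (3)·2.000) / (8) = -2.278
  x4 = (0 - (-4)·1.000 - (-3)·-1.111 - (-4)·-2.278) / (13) = -0.650
Iteration 2:
  x1 = (1 - (3)·-1.111 - (1)·-2.278 - (2)·-0.650) / (-10) = -0.791
  x2 = (-12 - (4)·-0.791 - (1)·-2.278 - (-2)·-0.650) / (9) = -0.873
  x3 = (-12 - (-2)·-0.791 - (-2)·-0.873 - (3)·-0.650) / (8) = -1.672
  x4 = (0 - (-4)·-0.791 - (-3)·-0.873 - (-4)·-1.672) / (13) = -0.959
Residual b − A·x = (-0.701, -1.225, 0.925, -0.004)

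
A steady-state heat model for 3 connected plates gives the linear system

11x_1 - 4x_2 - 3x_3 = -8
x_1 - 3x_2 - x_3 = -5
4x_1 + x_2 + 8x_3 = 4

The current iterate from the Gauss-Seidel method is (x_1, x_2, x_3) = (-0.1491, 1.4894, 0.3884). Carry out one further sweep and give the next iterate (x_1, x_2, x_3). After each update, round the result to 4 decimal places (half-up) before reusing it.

One sweep:
  x_1 = (-8 - (-4)·1.4894 - (-3)·0.3884) / (11) = -0.0797
  x_2 = (-5 - (1)·-0.0797 - (-1)·0.3884) / (-3) = 1.5106
  x_3 = (4 - (4)·-0.0797 - (1)·1.5106) / (8) = 0.3510

(-0.0797, 1.5106, 0.3510)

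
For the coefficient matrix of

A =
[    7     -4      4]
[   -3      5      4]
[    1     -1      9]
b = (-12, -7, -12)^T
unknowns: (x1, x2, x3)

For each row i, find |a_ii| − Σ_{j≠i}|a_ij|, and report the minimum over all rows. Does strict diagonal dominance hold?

row 1: |7| − (4+4) = -1
row 2: |5| − (3+4) = -2
row 3: |9| − (1+1) = 7
minimum over rows = -2 → not strictly diagonally dominant

-2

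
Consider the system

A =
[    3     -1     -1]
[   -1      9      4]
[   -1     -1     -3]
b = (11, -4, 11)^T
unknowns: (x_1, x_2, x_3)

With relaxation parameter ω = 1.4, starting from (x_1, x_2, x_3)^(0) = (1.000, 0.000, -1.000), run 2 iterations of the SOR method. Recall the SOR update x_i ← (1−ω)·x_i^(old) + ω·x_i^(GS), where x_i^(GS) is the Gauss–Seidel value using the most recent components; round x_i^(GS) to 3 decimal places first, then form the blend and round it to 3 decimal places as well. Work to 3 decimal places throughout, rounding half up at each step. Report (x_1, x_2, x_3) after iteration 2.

Iteration 1:
  x_1: GS value = (11 - (-1)·0.000 - (-1)·-1.000) / (3) = 3.333;  x_1 ← (1−ω)·1.000 + ω·3.333 = 4.266
  x_2: GS value = (-4 - (-1)·4.266 - (4)·-1.000) / (9) = 0.474;  x_2 ← (1−ω)·0.000 + ω·0.474 = 0.664
  x_3: GS value = (11 - (-1)·4.266 - (-1)·0.664) / (-3) = -5.310;  x_3 ← (1−ω)·-1.000 + ω·-5.310 = -7.034
Iteration 2:
  x_1: GS value = (11 - (-1)·0.664 - (-1)·-7.034) / (3) = 1.543;  x_1 ← (1−ω)·4.266 + ω·1.543 = 0.454
  x_2: GS value = (-4 - (-1)·0.454 - (4)·-7.034) / (9) = 2.732;  x_2 ← (1−ω)·0.664 + ω·2.732 = 3.559
  x_3: GS value = (11 - (-1)·0.454 - (-1)·3.559) / (-3) = -5.004;  x_3 ← (1−ω)·-7.034 + ω·-5.004 = -4.192

(0.454, 3.559, -4.192)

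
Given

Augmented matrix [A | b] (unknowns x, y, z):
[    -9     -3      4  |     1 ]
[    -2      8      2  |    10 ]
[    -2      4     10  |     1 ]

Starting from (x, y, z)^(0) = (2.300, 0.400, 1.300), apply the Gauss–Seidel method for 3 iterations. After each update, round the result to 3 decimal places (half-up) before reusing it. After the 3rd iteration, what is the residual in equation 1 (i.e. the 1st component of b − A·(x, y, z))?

0.223

Iteration 1:
  x = (1 - (-3)·0.400 - (4)·1.300) / (-9) = 0.333
  y = (10 - (-2)·0.333 - (2)·1.300) / (8) = 1.008
  z = (1 - (-2)·0.333 - (4)·1.008) / (10) = -0.237
Iteration 2:
  x = (1 - (-3)·1.008 - (4)·-0.237) / (-9) = -0.552
  y = (10 - (-2)·-0.552 - (2)·-0.237) / (8) = 1.171
  z = (1 - (-2)·-0.552 - (4)·1.171) / (10) = -0.479
Iteration 3:
  x = (1 - (-3)·1.171 - (4)·-0.479) / (-9) = -0.714
  y = (10 - (-2)·-0.714 - (2)·-0.479) / (8) = 1.191
  z = (1 - (-2)·-0.714 - (4)·1.191) / (10) = -0.519
Residual b − A·x = (0.223, 0.082, -0.002)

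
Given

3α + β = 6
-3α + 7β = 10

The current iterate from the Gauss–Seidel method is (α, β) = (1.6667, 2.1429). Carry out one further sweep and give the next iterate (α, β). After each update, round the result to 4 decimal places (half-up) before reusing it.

(1.2857, 1.9796)

One sweep:
  α = (6 - (1)·2.1429) / (3) = 1.2857
  β = (10 - (-3)·1.2857) / (7) = 1.9796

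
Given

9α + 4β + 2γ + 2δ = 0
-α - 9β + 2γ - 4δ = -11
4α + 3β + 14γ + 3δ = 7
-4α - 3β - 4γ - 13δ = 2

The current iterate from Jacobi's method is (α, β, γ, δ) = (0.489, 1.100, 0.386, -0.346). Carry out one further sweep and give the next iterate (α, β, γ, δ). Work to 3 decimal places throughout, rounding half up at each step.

One sweep:
  α = (0 - (4)·1.100 - (2)·0.386 - (2)·-0.346) / (9) = -0.498
  β = (-11 - (-1)·0.489 - (2)·0.386 - (-4)·-0.346) / (-9) = 1.407
  γ = (7 - (4)·0.489 - (3)·1.100 - (3)·-0.346) / (14) = 0.199
  δ = (2 - (-4)·0.489 - (-3)·1.100 - (-4)·0.386) / (-13) = -0.677

(-0.498, 1.407, 0.199, -0.677)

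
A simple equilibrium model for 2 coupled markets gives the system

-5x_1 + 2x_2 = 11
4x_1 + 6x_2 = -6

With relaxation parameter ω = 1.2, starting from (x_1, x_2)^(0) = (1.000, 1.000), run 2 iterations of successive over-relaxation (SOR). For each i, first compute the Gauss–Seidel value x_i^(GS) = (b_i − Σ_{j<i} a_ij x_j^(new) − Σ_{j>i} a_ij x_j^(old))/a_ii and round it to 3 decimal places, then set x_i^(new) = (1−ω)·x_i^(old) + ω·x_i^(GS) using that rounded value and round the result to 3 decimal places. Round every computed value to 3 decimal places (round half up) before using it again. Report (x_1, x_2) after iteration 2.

(-1.934, 0.249)

Iteration 1:
  x_1: GS value = (11 - (2)·1.000) / (-5) = -1.800;  x_1 ← (1−ω)·1.000 + ω·-1.800 = -2.360
  x_2: GS value = (-6 - (4)·-2.360) / (6) = 0.573;  x_2 ← (1−ω)·1.000 + ω·0.573 = 0.488
Iteration 2:
  x_1: GS value = (11 - (2)·0.488) / (-5) = -2.005;  x_1 ← (1−ω)·-2.360 + ω·-2.005 = -1.934
  x_2: GS value = (-6 - (4)·-1.934) / (6) = 0.289;  x_2 ← (1−ω)·0.488 + ω·0.289 = 0.249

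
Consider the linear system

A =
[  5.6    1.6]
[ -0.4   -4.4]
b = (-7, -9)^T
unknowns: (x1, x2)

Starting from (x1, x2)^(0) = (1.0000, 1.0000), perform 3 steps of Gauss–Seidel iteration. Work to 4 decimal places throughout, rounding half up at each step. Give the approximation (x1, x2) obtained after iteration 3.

(-1.8831, 2.2166)

Iteration 1:
  x1 = (-7 - (1.6)·1.0000) / (5.6) = -1.5357
  x2 = (-9 - (-0.4)·-1.5357) / (-4.4) = 2.1851
Iteration 2:
  x1 = (-7 - (1.6)·2.1851) / (5.6) = -1.8743
  x2 = (-9 - (-0.4)·-1.8743) / (-4.4) = 2.2158
Iteration 3:
  x1 = (-7 - (1.6)·2.2158) / (5.6) = -1.8831
  x2 = (-9 - (-0.4)·-1.8831) / (-4.4) = 2.2166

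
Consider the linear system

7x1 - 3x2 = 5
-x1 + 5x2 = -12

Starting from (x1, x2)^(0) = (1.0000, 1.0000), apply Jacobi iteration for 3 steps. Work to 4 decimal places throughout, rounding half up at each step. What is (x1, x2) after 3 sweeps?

Iteration 1:
  x1 = (5 - (-3)·1.0000) / (7) = 1.1429
  x2 = (-12 - (-1)·1.0000) / (5) = -2.2000
Iteration 2:
  x1 = (5 - (-3)·-2.2000) / (7) = -0.2286
  x2 = (-12 - (-1)·1.1429) / (5) = -2.1714
Iteration 3:
  x1 = (5 - (-3)·-2.1714) / (7) = -0.2163
  x2 = (-12 - (-1)·-0.2286) / (5) = -2.4457

(-0.2163, -2.4457)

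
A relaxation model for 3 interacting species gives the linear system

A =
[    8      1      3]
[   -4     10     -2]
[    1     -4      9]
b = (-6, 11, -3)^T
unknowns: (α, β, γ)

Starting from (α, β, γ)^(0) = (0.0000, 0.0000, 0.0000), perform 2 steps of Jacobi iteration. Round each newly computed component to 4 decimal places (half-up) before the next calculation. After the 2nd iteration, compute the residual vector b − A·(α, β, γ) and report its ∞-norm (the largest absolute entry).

Iteration 1:
  α = (-6 - (1)·0.0000 - (3)·0.0000) / (8) = -0.7500
  β = (11 - (-4)·0.0000 - (-2)·0.0000) / (10) = 1.1000
  γ = (-3 - (1)·0.0000 - (-4)·0.0000) / (9) = -0.3333
Iteration 2:
  α = (-6 - (1)·1.1000 - (3)·-0.3333) / (8) = -0.7625
  β = (11 - (-4)·-0.7500 - (-2)·-0.3333) / (10) = 0.7333
  γ = (-3 - (1)·-0.7500 - (-4)·1.1000) / (9) = 0.2389
Residual b − A·x = (-1.3500, 1.0948, -1.4544); ∞-norm = 1.4544

1.4544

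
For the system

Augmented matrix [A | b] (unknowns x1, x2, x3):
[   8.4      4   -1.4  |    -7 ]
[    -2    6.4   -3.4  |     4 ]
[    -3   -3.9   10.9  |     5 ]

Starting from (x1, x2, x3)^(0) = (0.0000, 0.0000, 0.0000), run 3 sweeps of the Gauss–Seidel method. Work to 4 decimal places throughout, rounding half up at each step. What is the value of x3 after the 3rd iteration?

0.3617

Iteration 1:
  x1 = (-7 - (4)·0.0000 - (-1.4)·0.0000) / (8.4) = -0.8333
  x2 = (4 - (-2)·-0.8333 - (-3.4)·0.0000) / (6.4) = 0.3646
  x3 = (5 - (-3)·-0.8333 - (-3.9)·0.3646) / (10.9) = 0.3598
Iteration 2:
  x1 = (-7 - (4)·0.3646 - (-1.4)·0.3598) / (8.4) = -0.9470
  x2 = (4 - (-2)·-0.9470 - (-3.4)·0.3598) / (6.4) = 0.5202
  x3 = (5 - (-3)·-0.9470 - (-3.9)·0.5202) / (10.9) = 0.3842
Iteration 3:
  x1 = (-7 - (4)·0.5202 - (-1.4)·0.3842) / (8.4) = -1.0170
  x2 = (4 - (-2)·-1.0170 - (-3.4)·0.3842) / (6.4) = 0.5113
  x3 = (5 - (-3)·-1.0170 - (-3.9)·0.5113) / (10.9) = 0.3617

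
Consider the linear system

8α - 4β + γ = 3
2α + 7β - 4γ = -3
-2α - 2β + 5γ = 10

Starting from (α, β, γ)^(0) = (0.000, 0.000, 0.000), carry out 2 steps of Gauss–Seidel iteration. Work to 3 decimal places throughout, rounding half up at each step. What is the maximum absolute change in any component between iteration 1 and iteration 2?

Iteration 1:
  α = (3 - (-4)·0.000 - (1)·0.000) / (8) = 0.375
  β = (-3 - (2)·0.375 - (-4)·0.000) / (7) = -0.536
  γ = (10 - (-2)·0.375 - (-2)·-0.536) / (5) = 1.936
Iteration 2:
  α = (3 - (-4)·-0.536 - (1)·1.936) / (8) = -0.135
  β = (-3 - (2)·-0.135 - (-4)·1.936) / (7) = 0.716
  γ = (10 - (-2)·-0.135 - (-2)·0.716) / (5) = 2.232
Change: (-0.510, 1.252, 0.296) → max |·| = 1.252

1.252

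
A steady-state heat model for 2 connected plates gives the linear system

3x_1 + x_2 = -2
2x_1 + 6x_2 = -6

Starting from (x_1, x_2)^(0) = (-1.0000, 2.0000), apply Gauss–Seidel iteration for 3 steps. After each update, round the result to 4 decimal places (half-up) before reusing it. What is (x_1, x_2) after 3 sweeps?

(-0.3868, -0.8711)

Iteration 1:
  x_1 = (-2 - (1)·2.0000) / (3) = -1.3333
  x_2 = (-6 - (2)·-1.3333) / (6) = -0.5556
Iteration 2:
  x_1 = (-2 - (1)·-0.5556) / (3) = -0.4815
  x_2 = (-6 - (2)·-0.4815) / (6) = -0.8395
Iteration 3:
  x_1 = (-2 - (1)·-0.8395) / (3) = -0.3868
  x_2 = (-6 - (2)·-0.3868) / (6) = -0.8711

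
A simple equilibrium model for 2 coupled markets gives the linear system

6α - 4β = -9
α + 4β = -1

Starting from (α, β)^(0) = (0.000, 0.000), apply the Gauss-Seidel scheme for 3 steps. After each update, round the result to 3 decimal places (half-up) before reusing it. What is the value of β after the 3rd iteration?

0.108

Iteration 1:
  α = (-9 - (-4)·0.000) / (6) = -1.500
  β = (-1 - (1)·-1.500) / (4) = 0.125
Iteration 2:
  α = (-9 - (-4)·0.125) / (6) = -1.417
  β = (-1 - (1)·-1.417) / (4) = 0.104
Iteration 3:
  α = (-9 - (-4)·0.104) / (6) = -1.431
  β = (-1 - (1)·-1.431) / (4) = 0.108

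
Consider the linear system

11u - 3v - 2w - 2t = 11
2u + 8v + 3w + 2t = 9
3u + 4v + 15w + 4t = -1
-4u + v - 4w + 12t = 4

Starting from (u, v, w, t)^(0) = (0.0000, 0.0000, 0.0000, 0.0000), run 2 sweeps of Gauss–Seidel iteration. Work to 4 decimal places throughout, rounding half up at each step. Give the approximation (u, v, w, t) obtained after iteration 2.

(1.2254, 0.8994, -0.6655, 0.4450)

Iteration 1:
  u = (11 - (-3)·0.0000 - (-2)·0.0000 - (-2)·0.0000) / (11) = 1.0000
  v = (9 - (2)·1.0000 - (3)·0.0000 - (2)·0.0000) / (8) = 0.8750
  w = (-1 - (3)·1.0000 - (4)·0.8750 - (4)·0.0000) / (15) = -0.5000
  t = (4 - (-4)·1.0000 - (1)·0.8750 - (-4)·-0.5000) / (12) = 0.4271
Iteration 2:
  u = (11 - (-3)·0.8750 - (-2)·-0.5000 - (-2)·0.4271) / (11) = 1.2254
  v = (9 - (2)·1.2254 - (3)·-0.5000 - (2)·0.4271) / (8) = 0.8994
  w = (-1 - (3)·1.2254 - (4)·0.8994 - (4)·0.4271) / (15) = -0.6655
  t = (4 - (-4)·1.2254 - (1)·0.8994 - (-4)·-0.6655) / (12) = 0.4450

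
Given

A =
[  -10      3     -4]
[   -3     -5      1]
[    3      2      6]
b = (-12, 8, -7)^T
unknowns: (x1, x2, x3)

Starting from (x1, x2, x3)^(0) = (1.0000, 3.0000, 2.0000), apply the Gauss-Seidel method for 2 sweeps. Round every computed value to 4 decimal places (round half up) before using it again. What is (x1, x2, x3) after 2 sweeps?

Iteration 1:
  x1 = (-12 - (3)·3.0000 - (-4)·2.0000) / (-10) = 1.3000
  x2 = (8 - (-3)·1.3000 - (1)·2.0000) / (-5) = -1.9800
  x3 = (-7 - (3)·1.3000 - (2)·-1.9800) / (6) = -1.1567
Iteration 2:
  x1 = (-12 - (3)·-1.9800 - (-4)·-1.1567) / (-10) = 1.0687
  x2 = (8 - (-3)·1.0687 - (1)·-1.1567) / (-5) = -2.4726
  x3 = (-7 - (3)·1.0687 - (2)·-2.4726) / (6) = -0.8768

(1.0687, -2.4726, -0.8768)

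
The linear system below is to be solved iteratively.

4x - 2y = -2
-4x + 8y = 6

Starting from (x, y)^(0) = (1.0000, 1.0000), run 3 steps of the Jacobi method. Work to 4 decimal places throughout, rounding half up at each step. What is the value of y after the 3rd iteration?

0.8125

Iteration 1:
  x = (-2 - (-2)·1.0000) / (4) = 0.0000
  y = (6 - (-4)·1.0000) / (8) = 1.2500
Iteration 2:
  x = (-2 - (-2)·1.2500) / (4) = 0.1250
  y = (6 - (-4)·0.0000) / (8) = 0.7500
Iteration 3:
  x = (-2 - (-2)·0.7500) / (4) = -0.1250
  y = (6 - (-4)·0.1250) / (8) = 0.8125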